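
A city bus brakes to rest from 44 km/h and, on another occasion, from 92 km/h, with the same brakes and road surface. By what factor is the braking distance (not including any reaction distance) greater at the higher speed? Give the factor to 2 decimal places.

Factor ≈ 4.37

Braking distance d = v²/(2a), so with a fixed, d ∝ v².
Factor = (92/44)² = 2.0909² = 4.3719.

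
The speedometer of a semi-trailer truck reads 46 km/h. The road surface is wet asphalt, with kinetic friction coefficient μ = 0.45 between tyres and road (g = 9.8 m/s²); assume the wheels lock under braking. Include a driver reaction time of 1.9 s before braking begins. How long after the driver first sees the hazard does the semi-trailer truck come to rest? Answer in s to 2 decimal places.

Total time ≈ 4.80 s

46 km/h ÷ 3.6 = 12.7778 m/s.
a = μg = 0.45 × 9.8 = 4.410 m/s².
Braking time = v/a = 12.7778 / 4.410 = 2.897 s.
Total = 1.9 + 2.897 = 4.797 s.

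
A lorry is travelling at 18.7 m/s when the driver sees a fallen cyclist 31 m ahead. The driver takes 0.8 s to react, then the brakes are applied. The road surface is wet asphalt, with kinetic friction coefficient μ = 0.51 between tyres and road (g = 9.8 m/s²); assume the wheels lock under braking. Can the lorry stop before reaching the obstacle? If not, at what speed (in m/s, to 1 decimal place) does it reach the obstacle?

No — it strikes the obstacle at 13.8 m/s

a = μg = 0.51 × 9.8 = 4.998 m/s².
Reaction distance = 18.7000 × 0.8 = 14.960 m.
Braking distance needed to stop: v²/(2a) = 349.690 / 9.996 = 34.983 m, so total needed = 14.960 + 34.983 = 49.943 m > 31 m — it cannot stop.
Distance remaining when braking begins: 31 − 14.960 = 16.040 m.
v² = v₀² − 2a·d = 349.690 − 2 × 4.998 × 16.040 = 189.354 m²/s².
v = √189.354 = 13.761 m/s.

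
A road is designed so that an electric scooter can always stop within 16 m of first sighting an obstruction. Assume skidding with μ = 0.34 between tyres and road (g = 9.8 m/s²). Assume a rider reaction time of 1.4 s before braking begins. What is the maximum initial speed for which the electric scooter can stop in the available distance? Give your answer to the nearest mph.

a = μg = 0.34 × 9.8 = 3.332 m/s².
Stopping distance: v·t_r + v²/(2a) = 16 with t_r = 1.4 s and a = 3.332 m/s².
So v² + 9.330 v − 106.62 = 0.
Positive root: v = −a·t_r + √((a·t_r)² + 2a·d) = −4.665 + √(21.762 + 106.62) = 6.6656 m/s.
6.6656 m/s ÷ 0.44704 = 14.911 mph.

Maximum speed ≈ 15 mph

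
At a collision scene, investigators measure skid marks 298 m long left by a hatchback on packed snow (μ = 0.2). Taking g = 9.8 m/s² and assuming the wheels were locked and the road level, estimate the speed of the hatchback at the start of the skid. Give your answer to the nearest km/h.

Deceleration a = μg = 0.2 × 9.8 = 1.960 m/s².
v = √(2a·d) = √(2 × 1.960 × 298) = √1168.160 = 34.1784 m/s.
= 34.1784 × 3.6 = 123.042 km/h.

Initial speed ≈ 123 km/h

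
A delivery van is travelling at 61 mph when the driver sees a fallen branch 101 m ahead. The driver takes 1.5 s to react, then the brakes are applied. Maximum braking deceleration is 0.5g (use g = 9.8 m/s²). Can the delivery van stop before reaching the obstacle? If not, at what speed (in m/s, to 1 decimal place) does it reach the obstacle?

No — it strikes the obstacle at 12.4 m/s

61 mph × 0.44704 = 27.2694 m/s.
a = 0.5 × 9.8 = 4.900 m/s².
Reaction distance = 27.2694 × 1.5 = 40.904 m.
Braking distance needed to stop: v²/(2a) = 743.620 / 9.800 = 75.880 m, so total needed = 40.904 + 75.880 = 116.784 m > 101 m — it cannot stop.
Distance remaining when braking begins: 101 − 40.904 = 60.096 m.
v² = v₀² − 2a·d = 743.620 − 2 × 4.900 × 60.096 = 154.679 m²/s².
v = √154.679 = 12.437 m/s.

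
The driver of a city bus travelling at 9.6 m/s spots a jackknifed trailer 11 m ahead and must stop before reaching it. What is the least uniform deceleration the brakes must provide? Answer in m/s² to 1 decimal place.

Required deceleration ≈ 4.2 m/s²

v² = 2a·d ⇒ a = v²/(2d) = 9.6000² / (2 × 11.000) = 92.160 / 22.000 = 4.1891 m/s².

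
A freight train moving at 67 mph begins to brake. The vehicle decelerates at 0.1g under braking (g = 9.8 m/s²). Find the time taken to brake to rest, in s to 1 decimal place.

67 mph × 0.44704 = 29.9517 m/s.
a = 0.1 × 9.8 = 0.980 m/s².
Braking time = v/a = 29.9517 / 0.980 = 30.563 s.

Braking time ≈ 30.6 s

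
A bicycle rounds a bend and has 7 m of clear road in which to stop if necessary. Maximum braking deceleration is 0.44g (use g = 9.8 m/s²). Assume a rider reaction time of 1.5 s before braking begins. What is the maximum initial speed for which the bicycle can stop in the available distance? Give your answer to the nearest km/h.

a = 0.44 × 9.8 = 4.312 m/s².
Stopping distance: v·t_r + v²/(2a) = 7 with t_r = 1.5 s and a = 4.312 m/s².
So v² + 12.936 v − 60.37 = 0.
Positive root: v = −a·t_r + √((a·t_r)² + 2a·d) = −6.468 + √(41.835 + 60.37) = 3.6416 m/s.
3.6416 m/s × 3.6 = 13.110 km/h.

Maximum speed ≈ 13 km/h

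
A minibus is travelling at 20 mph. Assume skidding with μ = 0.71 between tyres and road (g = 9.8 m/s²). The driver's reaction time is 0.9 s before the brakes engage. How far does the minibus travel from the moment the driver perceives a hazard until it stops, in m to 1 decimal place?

20 mph × 0.44704 = 8.9408 m/s.
a = μg = 0.71 × 9.8 = 6.958 m/s².
Reaction distance = v·t_r = 8.9408 × 0.9 = 8.047 m.
Braking distance = v²/(2a) = 8.9408² / (2 × 6.958) = 79.938 / 13.916 = 5.744 m.
Total = 8.047 + 5.744 = 13.791 m.

Total stopping distance ≈ 13.8 m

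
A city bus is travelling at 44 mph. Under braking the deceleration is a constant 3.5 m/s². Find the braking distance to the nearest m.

44 mph × 0.44704 = 19.6698 m/s.
Braking distance = v²/(2a) = 19.6698² / (2 × 3.500) = 386.901 / 7.000 = 55.272 m.

Braking distance ≈ 55 m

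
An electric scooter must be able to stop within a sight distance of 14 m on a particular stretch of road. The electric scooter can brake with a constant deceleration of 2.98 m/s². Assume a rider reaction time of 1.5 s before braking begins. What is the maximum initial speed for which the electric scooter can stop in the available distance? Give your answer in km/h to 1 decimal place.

Maximum speed ≈ 20.5 km/h

Stopping distance: v·t_r + v²/(2a) = 14 with t_r = 1.5 s and a = 2.980 m/s².
So v² + 8.940 v − 83.44 = 0.
Positive root: v = −a·t_r + √((a·t_r)² + 2a·d) = −4.470 + √(19.981 + 83.44) = 5.6996 m/s.
5.6996 m/s × 3.6 = 20.519 km/h.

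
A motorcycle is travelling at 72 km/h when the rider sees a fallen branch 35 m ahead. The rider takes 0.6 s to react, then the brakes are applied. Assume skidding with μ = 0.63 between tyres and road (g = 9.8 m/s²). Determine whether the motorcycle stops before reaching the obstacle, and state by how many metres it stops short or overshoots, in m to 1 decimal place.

No — it overshoots by 9.4 m

72 km/h ÷ 3.6 = 20.0000 m/s.
a = μg = 0.63 × 9.8 = 6.174 m/s².
Reaction distance = 20.0000 × 0.6 = 12.000 m.
Braking distance = v²/(2a) = 400.000 / 12.348 = 32.394 m.
Total stopping distance = 12.000 + 32.394 = 44.394 m, vs 35 m available — it cannot stop in time and overshoots by 44.394 − 35 = 9.394 m.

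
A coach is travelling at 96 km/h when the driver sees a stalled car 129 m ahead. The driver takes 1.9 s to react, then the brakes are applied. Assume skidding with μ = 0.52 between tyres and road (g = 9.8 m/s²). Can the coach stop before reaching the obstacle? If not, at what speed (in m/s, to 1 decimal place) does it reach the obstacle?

Yes — it stops about 8.6 m short of the obstacle, so it never reaches it

96 km/h ÷ 3.6 = 26.6667 m/s.
a = μg = 0.52 × 9.8 = 5.096 m/s².
Reaction distance = 26.6667 × 1.9 = 50.667 m.
Braking distance = v²/(2a) = 711.113 / 10.192 = 69.772 m.
Total stopping distance = 50.667 + 69.772 = 120.439 m, vs 129 m available — it stops with 129 − 120.439 = 8.561 m to spare.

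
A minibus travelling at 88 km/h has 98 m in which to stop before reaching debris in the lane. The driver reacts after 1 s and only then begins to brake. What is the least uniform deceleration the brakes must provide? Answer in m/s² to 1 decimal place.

Required deceleration ≈ 4.1 m/s²

88 km/h ÷ 3.6 = 24.4444 m/s.
Distance covered during reaction = 24.4444 × 1 = 24.444 m.
Distance available for braking: 98 − 24.444 = 73.556 m.
v² = 2a·d ⇒ a = v²/(2d) = 24.4444² / (2 × 73.556) = 597.529 / 147.112 = 4.0617 m/s².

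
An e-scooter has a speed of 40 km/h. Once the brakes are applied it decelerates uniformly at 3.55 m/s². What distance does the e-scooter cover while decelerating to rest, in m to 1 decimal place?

40 km/h ÷ 3.6 = 11.1111 m/s.
Braking distance = v²/(2a) = 11.1111² / (2 × 3.550) = 123.457 / 7.100 = 17.388 m.

Braking distance ≈ 17.4 m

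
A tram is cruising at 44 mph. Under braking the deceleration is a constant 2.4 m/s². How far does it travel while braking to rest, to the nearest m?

44 mph × 0.44704 = 19.6698 m/s.
Braking distance = v²/(2a) = 19.6698² / (2 × 2.400) = 386.901 / 4.800 = 80.604 m.

Braking distance ≈ 81 m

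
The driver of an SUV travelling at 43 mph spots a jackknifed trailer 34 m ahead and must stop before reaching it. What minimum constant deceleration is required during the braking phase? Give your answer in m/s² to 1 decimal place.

Required deceleration ≈ 5.4 m/s²

43 mph × 0.44704 = 19.2227 m/s.
v² = 2a·d ⇒ a = v²/(2d) = 19.2227² / (2 × 34.000) = 369.512 / 68.000 = 5.4340 m/s².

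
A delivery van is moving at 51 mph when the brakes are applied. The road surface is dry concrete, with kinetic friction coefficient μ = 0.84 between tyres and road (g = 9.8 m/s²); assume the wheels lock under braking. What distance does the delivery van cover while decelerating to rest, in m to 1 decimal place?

Braking distance ≈ 31.6 m

51 mph × 0.44704 = 22.7990 m/s.
a = μg = 0.84 × 9.8 = 8.232 m/s².
Braking distance = v²/(2a) = 22.7990² / (2 × 8.232) = 519.794 / 16.464 = 31.572 m.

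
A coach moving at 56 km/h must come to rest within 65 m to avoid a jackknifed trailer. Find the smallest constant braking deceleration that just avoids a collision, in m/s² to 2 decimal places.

56 km/h ÷ 3.6 = 15.5556 m/s.
v² = 2a·d ⇒ a = v²/(2d) = 15.5556² / (2 × 65.000) = 241.977 / 130.000 = 1.8614 m/s².

Required deceleration ≈ 1.86 m/s²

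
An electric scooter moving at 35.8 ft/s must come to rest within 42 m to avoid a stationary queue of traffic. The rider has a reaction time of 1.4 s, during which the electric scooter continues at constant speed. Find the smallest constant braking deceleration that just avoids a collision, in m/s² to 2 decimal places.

Required deceleration ≈ 2.23 m/s²

35.8 ft/s × 0.3048 = 10.9118 m/s.
Distance covered during reaction = 10.9118 × 1.4 = 15.277 m.
Distance available for braking: 42 − 15.277 = 26.723 m.
v² = 2a·d ⇒ a = v²/(2d) = 10.9118² / (2 × 26.723) = 119.067 / 53.446 = 2.2278 m/s².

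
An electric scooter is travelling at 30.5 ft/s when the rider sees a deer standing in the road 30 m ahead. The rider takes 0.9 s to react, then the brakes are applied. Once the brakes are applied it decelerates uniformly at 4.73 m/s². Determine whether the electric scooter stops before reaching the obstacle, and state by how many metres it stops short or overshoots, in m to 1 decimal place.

Yes — it stops 12.5 m short of the obstacle

30.5 ft/s × 0.3048 = 9.2964 m/s.
Reaction distance = 9.2964 × 0.9 = 8.367 m.
Braking distance = v²/(2a) = 86.423 / 9.460 = 9.136 m.
Total stopping distance = 8.367 + 9.136 = 17.503 m, vs 30 m available — it stops with 30 − 17.503 = 12.497 m to spare.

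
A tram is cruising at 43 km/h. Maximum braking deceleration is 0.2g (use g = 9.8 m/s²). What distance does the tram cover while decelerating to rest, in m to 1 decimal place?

43 km/h ÷ 3.6 = 11.9444 m/s.
a = 0.2 × 9.8 = 1.960 m/s².
Braking distance = v²/(2a) = 11.9444² / (2 × 1.960) = 142.669 / 3.920 = 36.395 m.

Braking distance ≈ 36.4 m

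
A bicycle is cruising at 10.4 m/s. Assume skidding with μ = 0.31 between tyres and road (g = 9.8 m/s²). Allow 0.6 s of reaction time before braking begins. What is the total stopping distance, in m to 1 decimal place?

Total stopping distance ≈ 24.0 m

a = μg = 0.31 × 9.8 = 3.038 m/s².
Reaction distance = v·t_r = 10.4000 × 0.6 = 6.240 m.
Braking distance = v²/(2a) = 10.4000² / (2 × 3.038) = 108.160 / 6.076 = 17.801 m.
Total = 6.240 + 17.801 = 24.041 m.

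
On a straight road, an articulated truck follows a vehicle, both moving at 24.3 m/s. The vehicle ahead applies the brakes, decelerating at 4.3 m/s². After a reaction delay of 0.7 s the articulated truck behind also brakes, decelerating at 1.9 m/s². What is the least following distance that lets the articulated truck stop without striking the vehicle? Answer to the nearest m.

Minimum gap ≈ 104 m

Leader travels v²/(2a_L) = 590.490 / 8.600 = 68.662 m before stopping.
Follower covers v·t_r = 24.3000 × 0.7 = 17.010 m while reacting, then v²/(2a_F) = 590.490 / 3.800 = 155.392 m while braking, for a total of 17.010 + 155.392 = 172.402 m.
Since a_F ≤ a_L and the follower starts braking later, the follower is never slower than the leader, so the closest approach is when both have stopped.
Minimum gap = 172.402 − 68.662 = 103.740 m.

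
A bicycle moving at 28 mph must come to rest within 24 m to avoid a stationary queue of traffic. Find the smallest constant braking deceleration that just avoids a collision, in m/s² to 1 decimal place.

28 mph × 0.44704 = 12.5171 m/s.
v² = 2a·d ⇒ a = v²/(2d) = 12.5171² / (2 × 24.000) = 156.678 / 48.000 = 3.2641 m/s².

Required deceleration ≈ 3.3 m/s²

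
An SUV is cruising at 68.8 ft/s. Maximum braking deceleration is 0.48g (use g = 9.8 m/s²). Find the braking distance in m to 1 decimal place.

68.8 ft/s × 0.3048 = 20.9702 m/s.
a = 0.48 × 9.8 = 4.704 m/s².
Braking distance = v²/(2a) = 20.9702² / (2 × 4.704) = 439.749 / 9.408 = 46.742 m.

Braking distance ≈ 46.7 m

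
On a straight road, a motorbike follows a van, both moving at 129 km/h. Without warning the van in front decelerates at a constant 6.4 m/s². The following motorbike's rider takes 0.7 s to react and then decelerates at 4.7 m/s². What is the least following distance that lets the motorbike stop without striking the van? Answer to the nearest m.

129 km/h ÷ 3.6 = 35.8333 m/s.
Leader travels v²/(2a_L) = 1284.025 / 12.800 = 100.314 m before stopping.
Follower covers v·t_r = 35.8333 × 0.7 = 25.083 m while reacting, then v²/(2a_F) = 1284.025 / 9.400 = 136.598 m while braking, for a total of 25.083 + 136.598 = 161.681 m.
Since a_F ≤ a_L and the follower starts braking later, the follower is never slower than the leader, so the closest approach is when both have stopped.
Minimum gap = 161.681 − 100.314 = 61.367 m.

Minimum gap ≈ 61 m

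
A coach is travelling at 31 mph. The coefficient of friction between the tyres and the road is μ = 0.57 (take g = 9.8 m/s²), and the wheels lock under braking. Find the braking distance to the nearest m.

31 mph × 0.44704 = 13.8582 m/s.
a = μg = 0.57 × 9.8 = 5.586 m/s².
Braking distance = v²/(2a) = 13.8582² / (2 × 5.586) = 192.050 / 11.172 = 17.190 m.

Braking distance ≈ 17 m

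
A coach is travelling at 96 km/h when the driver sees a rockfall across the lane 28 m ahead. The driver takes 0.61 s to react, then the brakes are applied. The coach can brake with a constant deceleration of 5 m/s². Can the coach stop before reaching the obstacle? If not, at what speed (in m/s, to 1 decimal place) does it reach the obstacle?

96 km/h ÷ 3.6 = 26.6667 m/s.
Reaction distance = 26.6667 × 0.61 = 16.267 m.
Braking distance needed to stop: v²/(2a) = 711.113 / 10.000 = 71.111 m, so total needed = 16.267 + 71.111 = 87.378 m > 28 m — it cannot stop.
Distance remaining when braking begins: 28 − 16.267 = 11.733 m.
v² = v₀² − 2a·d = 711.113 − 2 × 5.000 × 11.733 = 593.783 m²/s².
v = √593.783 = 24.368 m/s.

No — it strikes the obstacle at 24.4 m/s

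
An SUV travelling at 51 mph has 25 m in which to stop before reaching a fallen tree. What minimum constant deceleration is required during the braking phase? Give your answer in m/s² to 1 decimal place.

Required deceleration ≈ 10.4 m/s²

51 mph × 0.44704 = 22.7990 m/s.
v² = 2a·d ⇒ a = v²/(2d) = 22.7990² / (2 × 25.000) = 519.794 / 50.000 = 10.3959 m/s².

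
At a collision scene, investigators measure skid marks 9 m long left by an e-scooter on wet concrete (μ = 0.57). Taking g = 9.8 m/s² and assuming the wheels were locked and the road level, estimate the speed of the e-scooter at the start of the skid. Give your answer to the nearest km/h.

Deceleration a = μg = 0.57 × 9.8 = 5.586 m/s².
v = √(2a·d) = √(2 × 5.586 × 9) = √100.548 = 10.0274 m/s.
= 10.0274 × 3.6 = 36.099 km/h.

Initial speed ≈ 36 km/h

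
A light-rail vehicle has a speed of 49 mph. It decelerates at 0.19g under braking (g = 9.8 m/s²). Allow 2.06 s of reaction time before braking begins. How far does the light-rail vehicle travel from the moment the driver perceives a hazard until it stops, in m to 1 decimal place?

49 mph × 0.44704 = 21.9050 m/s.
a = 0.19 × 9.8 = 1.862 m/s².
Reaction distance = v·t_r = 21.9050 × 2.06 = 45.124 m.
Braking distance = v²/(2a) = 21.9050² / (2 × 1.862) = 479.829 / 3.724 = 128.848 m.
Total = 45.124 + 128.848 = 173.972 m.

Total stopping distance ≈ 174.0 m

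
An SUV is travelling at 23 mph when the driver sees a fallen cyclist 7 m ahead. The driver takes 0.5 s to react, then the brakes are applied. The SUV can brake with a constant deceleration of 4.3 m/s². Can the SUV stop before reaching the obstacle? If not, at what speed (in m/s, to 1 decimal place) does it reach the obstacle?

No — it strikes the obstacle at 9.5 m/s

23 mph × 0.44704 = 10.2819 m/s.
Reaction distance = 10.2819 × 0.5 = 5.141 m.
Braking distance needed to stop: v²/(2a) = 105.717 / 8.600 = 12.293 m, so total needed = 5.141 + 12.293 = 17.434 m > 7 m — it cannot stop.
Distance remaining when braking begins: 7 − 5.141 = 1.859 m.
v² = v₀² − 2a·d = 105.717 − 2 × 4.300 × 1.859 = 89.730 m²/s².
v = √89.730 = 9.473 m/s.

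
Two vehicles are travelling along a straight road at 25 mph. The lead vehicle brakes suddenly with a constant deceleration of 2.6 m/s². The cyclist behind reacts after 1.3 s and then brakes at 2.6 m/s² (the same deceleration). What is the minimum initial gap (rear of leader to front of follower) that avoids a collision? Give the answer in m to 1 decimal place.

Minimum gap ≈ 14.5 m

25 mph × 0.44704 = 11.1760 m/s.
Leader travels v²/(2a_L) = 124.903 / 5.200 = 24.020 m before stopping.
Follower covers v·t_r = 11.1760 × 1.3 = 14.529 m while reacting, then v²/(2a_F) = 124.903 / 5.200 = 24.020 m while braking, for a total of 14.529 + 24.020 = 38.549 m.
Since a_F ≤ a_L and the follower starts braking later, the follower is never slower than the leader, so the closest approach is when both have stopped.
Minimum gap = 38.549 − 24.020 = 14.529 m.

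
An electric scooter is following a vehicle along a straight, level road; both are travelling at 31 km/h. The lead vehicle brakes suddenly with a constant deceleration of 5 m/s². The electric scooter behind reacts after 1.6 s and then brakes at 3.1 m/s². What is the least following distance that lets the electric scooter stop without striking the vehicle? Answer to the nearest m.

Minimum gap ≈ 18 m

31 km/h ÷ 3.6 = 8.6111 m/s.
Leader travels v²/(2a_L) = 74.151 / 10.000 = 7.415 m before stopping.
Follower covers v·t_r = 8.6111 × 1.6 = 13.778 m while reacting, then v²/(2a_F) = 74.151 / 6.200 = 11.960 m while braking, for a total of 13.778 + 11.960 = 25.738 m.
Since a_F ≤ a_L and the follower starts braking later, the follower is never slower than the leader, so the closest approach is when both have stopped.
Minimum gap = 25.738 − 7.415 = 18.323 m.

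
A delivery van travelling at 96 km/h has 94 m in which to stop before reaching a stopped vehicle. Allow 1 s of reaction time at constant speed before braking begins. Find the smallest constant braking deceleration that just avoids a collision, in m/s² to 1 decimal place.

Required deceleration ≈ 5.3 m/s²

96 km/h ÷ 3.6 = 26.6667 m/s.
Distance covered during reaction = 26.6667 × 1 = 26.667 m.
Distance available for braking: 94 − 26.667 = 67.333 m.
v² = 2a·d ⇒ a = v²/(2d) = 26.6667² / (2 × 67.333) = 711.113 / 134.666 = 5.2806 m/s².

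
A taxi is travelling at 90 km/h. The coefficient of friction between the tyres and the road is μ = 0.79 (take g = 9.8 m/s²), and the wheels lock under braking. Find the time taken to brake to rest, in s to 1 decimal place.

90 km/h ÷ 3.6 = 25.0000 m/s.
a = μg = 0.79 × 9.8 = 7.742 m/s².
Braking time = v/a = 25.0000 / 7.742 = 3.229 s.

Braking time ≈ 3.2 s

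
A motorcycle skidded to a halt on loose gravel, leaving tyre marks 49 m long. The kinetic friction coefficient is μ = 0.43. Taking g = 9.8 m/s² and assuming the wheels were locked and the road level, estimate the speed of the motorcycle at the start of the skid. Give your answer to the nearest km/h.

Deceleration a = μg = 0.43 × 9.8 = 4.214 m/s².
v = √(2a·d) = √(2 × 4.214 × 49) = √412.972 = 20.3217 m/s.
= 20.3217 × 3.6 = 73.158 km/h.

Initial speed ≈ 73 km/h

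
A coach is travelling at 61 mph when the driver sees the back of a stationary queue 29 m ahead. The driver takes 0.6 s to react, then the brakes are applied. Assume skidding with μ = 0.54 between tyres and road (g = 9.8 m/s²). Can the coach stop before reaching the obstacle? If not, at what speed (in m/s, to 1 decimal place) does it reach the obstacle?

No — it strikes the obstacle at 24.7 m/s

61 mph × 0.44704 = 27.2694 m/s.
a = μg = 0.54 × 9.8 = 5.292 m/s².
Reaction distance = 27.2694 × 0.6 = 16.362 m.
Braking distance needed to stop: v²/(2a) = 743.620 / 10.584 = 70.259 m, so total needed = 16.362 + 70.259 = 86.621 m > 29 m — it cannot stop.
Distance remaining when braking begins: 29 − 16.362 = 12.638 m.
v² = v₀² − 2a·d = 743.620 − 2 × 5.292 × 12.638 = 609.859 m²/s².
v = √609.859 = 24.695 m/s.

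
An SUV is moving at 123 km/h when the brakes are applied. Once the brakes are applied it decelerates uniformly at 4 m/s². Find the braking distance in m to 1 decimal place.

123 km/h ÷ 3.6 = 34.1667 m/s.
Braking distance = v²/(2a) = 34.1667² / (2 × 4.000) = 1167.363 / 8.000 = 145.920 m.

Braking distance ≈ 145.9 m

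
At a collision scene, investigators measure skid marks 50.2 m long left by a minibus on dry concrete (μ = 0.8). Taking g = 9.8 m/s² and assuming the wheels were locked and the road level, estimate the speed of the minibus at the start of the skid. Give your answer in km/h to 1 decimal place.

Deceleration a = μg = 0.8 × 9.8 = 7.840 m/s².
v = √(2a·d) = √(2 × 7.840 × 50.2) = √787.136 = 28.0559 m/s.
= 28.0559 × 3.6 = 101.001 km/h.

Initial speed ≈ 101.0 km/h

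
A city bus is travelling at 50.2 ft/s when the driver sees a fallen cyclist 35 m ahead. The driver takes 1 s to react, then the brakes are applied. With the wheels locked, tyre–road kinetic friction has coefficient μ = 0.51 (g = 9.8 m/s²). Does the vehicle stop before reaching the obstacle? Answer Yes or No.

50.2 ft/s × 0.3048 = 15.3010 m/s.
a = μg = 0.51 × 9.8 = 4.998 m/s².
Reaction distance = 15.3010 × 1 = 15.301 m.
Braking distance = v²/(2a) = 234.121 / 9.996 = 23.421 m.
Total stopping distance = 15.301 + 23.421 = 38.722 m, vs 35 m available — it cannot stop in time and overshoots by 38.722 − 35 = 3.722 m.

No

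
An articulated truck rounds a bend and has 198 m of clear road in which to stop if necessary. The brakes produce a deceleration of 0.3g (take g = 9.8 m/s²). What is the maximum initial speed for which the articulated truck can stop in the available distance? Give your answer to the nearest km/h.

a = 0.3 × 9.8 = 2.940 m/s².
v²/(2a) = d ⇒ v = √(2 × 2.940 × 198) = √1164.24 = 34.1210 m/s.
34.1210 m/s × 3.6 = 122.836 km/h.

Maximum speed ≈ 123 km/h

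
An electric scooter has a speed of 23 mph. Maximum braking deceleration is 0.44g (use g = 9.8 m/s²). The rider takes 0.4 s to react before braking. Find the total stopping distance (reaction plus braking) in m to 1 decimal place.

Total stopping distance ≈ 16.4 m

23 mph × 0.44704 = 10.2819 m/s.
a = 0.44 × 9.8 = 4.312 m/s².
Reaction distance = v·t_r = 10.2819 × 0.4 = 4.113 m.
Braking distance = v²/(2a) = 10.2819² / (2 × 4.312) = 105.717 / 8.624 = 12.258 m.
Total = 4.113 + 12.258 = 16.371 m.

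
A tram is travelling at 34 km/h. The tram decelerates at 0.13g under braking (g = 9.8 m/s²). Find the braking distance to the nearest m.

Braking distance ≈ 35 m

34 km/h ÷ 3.6 = 9.4444 m/s.
a = 0.13 × 9.8 = 1.274 m/s².
Braking distance = v²/(2a) = 9.4444² / (2 × 1.274) = 89.197 / 2.548 = 35.007 m.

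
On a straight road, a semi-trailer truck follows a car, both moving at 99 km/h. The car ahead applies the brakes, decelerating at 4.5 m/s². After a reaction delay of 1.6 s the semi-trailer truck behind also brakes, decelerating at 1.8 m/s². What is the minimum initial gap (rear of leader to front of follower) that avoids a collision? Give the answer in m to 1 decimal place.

Minimum gap ≈ 170.0 m

99 km/h ÷ 3.6 = 27.5000 m/s.
Leader travels v²/(2a_L) = 756.250 / 9.000 = 84.028 m before stopping.
Follower covers v·t_r = 27.5000 × 1.6 = 44.000 m while reacting, then v²/(2a_F) = 756.250 / 3.600 = 210.069 m while braking, for a total of 44.000 + 210.069 = 254.069 m.
Since a_F ≤ a_L and the follower starts braking later, the follower is never slower than the leader, so the closest approach is when both have stopped.
Minimum gap = 254.069 − 84.028 = 170.041 m.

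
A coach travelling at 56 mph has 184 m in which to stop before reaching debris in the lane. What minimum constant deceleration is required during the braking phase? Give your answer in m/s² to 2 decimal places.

56 mph × 0.44704 = 25.0342 m/s.
v² = 2a·d ⇒ a = v²/(2d) = 25.0342² / (2 × 184.000) = 626.711 / 368.000 = 1.7030 m/s².

Required deceleration ≈ 1.70 m/s²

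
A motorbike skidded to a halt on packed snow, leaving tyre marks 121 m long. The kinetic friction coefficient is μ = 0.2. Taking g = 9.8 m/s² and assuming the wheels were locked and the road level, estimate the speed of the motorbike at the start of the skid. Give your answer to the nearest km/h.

Deceleration a = μg = 0.2 × 9.8 = 1.960 m/s².
v = √(2a·d) = √(2 × 1.960 × 121) = √474.320 = 21.7789 m/s.
= 21.7789 × 3.6 = 78.404 km/h.

Initial speed ≈ 78 km/h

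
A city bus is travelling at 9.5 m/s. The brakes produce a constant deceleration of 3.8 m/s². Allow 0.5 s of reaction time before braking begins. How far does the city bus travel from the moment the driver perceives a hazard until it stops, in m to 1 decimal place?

Total stopping distance ≈ 16.6 m

Reaction distance = v·t_r = 9.5000 × 0.5 = 4.750 m.
Braking distance = v²/(2a) = 9.5000² / (2 × 3.800) = 90.250 / 7.600 = 11.875 m.
Total = 4.750 + 11.875 = 16.625 m.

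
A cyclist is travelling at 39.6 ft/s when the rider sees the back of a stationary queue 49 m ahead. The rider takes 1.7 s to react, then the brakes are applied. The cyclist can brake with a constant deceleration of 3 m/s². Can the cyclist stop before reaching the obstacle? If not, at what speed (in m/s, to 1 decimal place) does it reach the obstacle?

39.6 ft/s × 0.3048 = 12.0701 m/s.
Reaction distance = 12.0701 × 1.7 = 20.519 m.
Braking distance = v²/(2a) = 145.687 / 6.000 = 24.281 m.
Total stopping distance = 20.519 + 24.281 = 44.800 m, vs 49 m available — it stops with 49 − 44.800 = 4.200 m to spare.

Yes — it stops about 4.2 m short of the obstacle, so it never reaches it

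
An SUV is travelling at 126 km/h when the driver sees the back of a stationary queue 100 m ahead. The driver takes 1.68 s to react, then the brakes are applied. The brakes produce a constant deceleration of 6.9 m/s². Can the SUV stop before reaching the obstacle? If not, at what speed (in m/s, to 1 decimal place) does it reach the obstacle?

No — it strikes the obstacle at 25.6 m/s

126 km/h ÷ 3.6 = 35.0000 m/s.
Reaction distance = 35.0000 × 1.68 = 58.800 m.
Braking distance needed to stop: v²/(2a) = 1225.000 / 13.800 = 88.768 m, so total needed = 58.800 + 88.768 = 147.568 m > 100 m — it cannot stop.
Distance remaining when braking begins: 100 − 58.800 = 41.200 m.
v² = v₀² − 2a·d = 1225.000 − 2 × 6.900 × 41.200 = 656.440 m²/s².
v = √656.440 = 25.621 m/s.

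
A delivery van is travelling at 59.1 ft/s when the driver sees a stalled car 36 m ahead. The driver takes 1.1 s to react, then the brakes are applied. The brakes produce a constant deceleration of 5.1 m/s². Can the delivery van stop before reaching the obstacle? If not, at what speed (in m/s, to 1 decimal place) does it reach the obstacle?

59.1 ft/s × 0.3048 = 18.0137 m/s.
Reaction distance = 18.0137 × 1.1 = 19.815 m.
Braking distance needed to stop: v²/(2a) = 324.493 / 10.200 = 31.813 m, so total needed = 19.815 + 31.813 = 51.628 m > 36 m — it cannot stop.
Distance remaining when braking begins: 36 − 19.815 = 16.185 m.
v² = v₀² − 2a·d = 324.493 − 2 × 5.100 × 16.185 = 159.406 m²/s².
v = √159.406 = 12.626 m/s.

No — it strikes the obstacle at 12.6 m/s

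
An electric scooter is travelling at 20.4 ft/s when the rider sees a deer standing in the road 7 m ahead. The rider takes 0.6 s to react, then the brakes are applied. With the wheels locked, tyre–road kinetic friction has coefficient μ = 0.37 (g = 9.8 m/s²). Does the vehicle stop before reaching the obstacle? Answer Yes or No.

20.4 ft/s × 0.3048 = 6.2179 m/s.
a = μg = 0.37 × 9.8 = 3.626 m/s².
Reaction distance = 6.2179 × 0.6 = 3.731 m.
Braking distance = v²/(2a) = 38.662 / 7.252 = 5.331 m.
Total stopping distance = 3.731 + 5.331 = 9.062 m, vs 7 m available — it cannot stop in time and overshoots by 9.062 − 7 = 2.062 m.

No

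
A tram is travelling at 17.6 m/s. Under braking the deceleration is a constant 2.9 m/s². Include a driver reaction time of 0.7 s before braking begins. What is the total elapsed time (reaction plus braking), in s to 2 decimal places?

Braking time = v/a = 17.6000 / 2.900 = 6.069 s.
Total = 0.7 + 6.069 = 6.769 s.

Total time ≈ 6.77 s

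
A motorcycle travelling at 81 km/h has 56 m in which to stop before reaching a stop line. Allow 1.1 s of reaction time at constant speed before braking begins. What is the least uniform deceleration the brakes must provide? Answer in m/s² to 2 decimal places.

Required deceleration ≈ 8.10 m/s²

81 km/h ÷ 3.6 = 22.5000 m/s.
Distance covered during reaction = 22.5000 × 1.1 = 24.750 m.
Distance available for braking: 56 − 24.750 = 31.250 m.
v² = 2a·d ⇒ a = v²/(2d) = 22.5000² / (2 × 31.250) = 506.250 / 62.500 = 8.1000 m/s².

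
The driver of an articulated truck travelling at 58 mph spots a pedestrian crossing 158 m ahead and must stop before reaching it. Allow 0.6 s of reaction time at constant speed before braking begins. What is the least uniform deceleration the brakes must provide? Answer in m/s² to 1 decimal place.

58 mph × 0.44704 = 25.9283 m/s.
Distance covered during reaction = 25.9283 × 0.6 = 15.557 m.
Distance available for braking: 158 − 15.557 = 142.443 m.
v² = 2a·d ⇒ a = v²/(2d) = 25.9283² / (2 × 142.443) = 672.277 / 284.886 = 2.3598 m/s².

Required deceleration ≈ 2.4 m/s²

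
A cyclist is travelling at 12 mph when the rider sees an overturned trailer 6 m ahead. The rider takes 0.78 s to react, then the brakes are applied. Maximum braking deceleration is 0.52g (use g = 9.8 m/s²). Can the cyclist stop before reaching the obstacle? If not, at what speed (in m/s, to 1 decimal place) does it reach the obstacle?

12 mph × 0.44704 = 5.3645 m/s.
a = 0.52 × 9.8 = 5.096 m/s².
Reaction distance = 5.3645 × 0.78 = 4.184 m.
Braking distance needed to stop: v²/(2a) = 28.778 / 10.192 = 2.824 m, so total needed = 4.184 + 2.824 = 7.008 m > 6 m — it cannot stop.
Distance remaining when braking begins: 6 − 4.184 = 1.816 m.
v² = v₀² − 2a·d = 28.778 − 2 × 5.096 × 1.816 = 10.269 m²/s².
v = √10.269 = 3.205 m/s.

No — it strikes the obstacle at 3.2 m/s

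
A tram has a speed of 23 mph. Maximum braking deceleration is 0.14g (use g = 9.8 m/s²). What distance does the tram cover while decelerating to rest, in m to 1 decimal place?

23 mph × 0.44704 = 10.2819 m/s.
a = 0.14 × 9.8 = 1.372 m/s².
Braking distance = v²/(2a) = 10.2819² / (2 × 1.372) = 105.717 / 2.744 = 38.527 m.

Braking distance ≈ 38.5 m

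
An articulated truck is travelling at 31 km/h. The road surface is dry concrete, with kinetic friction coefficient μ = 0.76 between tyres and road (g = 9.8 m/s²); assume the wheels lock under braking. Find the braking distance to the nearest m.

31 km/h ÷ 3.6 = 8.6111 m/s.
a = μg = 0.76 × 9.8 = 7.448 m/s².
Braking distance = v²/(2a) = 8.6111² / (2 × 7.448) = 74.151 / 14.896 = 4.978 m.

Braking distance ≈ 5 m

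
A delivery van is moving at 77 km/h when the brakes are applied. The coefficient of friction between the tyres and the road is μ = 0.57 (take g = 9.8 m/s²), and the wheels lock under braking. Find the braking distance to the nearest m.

Braking distance ≈ 41 m

77 km/h ÷ 3.6 = 21.3889 m/s.
a = μg = 0.57 × 9.8 = 5.586 m/s².
Braking distance = v²/(2a) = 21.3889² / (2 × 5.586) = 457.485 / 11.172 = 40.949 m.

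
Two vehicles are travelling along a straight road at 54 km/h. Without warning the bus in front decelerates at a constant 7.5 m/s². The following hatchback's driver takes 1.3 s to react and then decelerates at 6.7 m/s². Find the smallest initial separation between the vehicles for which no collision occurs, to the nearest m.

Minimum gap ≈ 21 m

54 km/h ÷ 3.6 = 15.0000 m/s.
Leader travels v²/(2a_L) = 225.000 / 15.000 = 15.000 m before stopping.
Follower covers v·t_r = 15.0000 × 1.3 = 19.500 m while reacting, then v²/(2a_F) = 225.000 / 13.400 = 16.791 m while braking, for a total of 19.500 + 16.791 = 36.291 m.
Since a_F ≤ a_L and the follower starts braking later, the follower is never slower than the leader, so the closest approach is when both have stopped.
Minimum gap = 36.291 − 15.000 = 21.291 m.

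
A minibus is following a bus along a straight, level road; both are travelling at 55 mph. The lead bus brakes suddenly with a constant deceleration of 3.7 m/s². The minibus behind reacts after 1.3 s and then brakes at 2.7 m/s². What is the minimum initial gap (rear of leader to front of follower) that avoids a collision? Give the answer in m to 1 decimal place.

55 mph × 0.44704 = 24.5872 m/s.
Leader travels v²/(2a_L) = 604.530 / 7.400 = 81.693 m before stopping.
Follower covers v·t_r = 24.5872 × 1.3 = 31.963 m while reacting, then v²/(2a_F) = 604.530 / 5.400 = 111.950 m while braking, for a total of 31.963 + 111.950 = 143.913 m.
Since a_F ≤ a_L and the follower starts braking later, the follower is never slower than the leader, so the closest approach is when both have stopped.
Minimum gap = 143.913 − 81.693 = 62.220 m.

Minimum gap ≈ 62.2 m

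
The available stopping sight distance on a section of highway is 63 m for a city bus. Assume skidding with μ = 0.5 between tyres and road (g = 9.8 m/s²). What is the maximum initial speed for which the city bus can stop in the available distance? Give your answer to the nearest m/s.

Maximum speed ≈ 25 m/s

a = μg = 0.5 × 9.8 = 4.900 m/s².
v²/(2a) = d ⇒ v = √(2 × 4.900 × 63) = √617.40 = 24.8475 m/s.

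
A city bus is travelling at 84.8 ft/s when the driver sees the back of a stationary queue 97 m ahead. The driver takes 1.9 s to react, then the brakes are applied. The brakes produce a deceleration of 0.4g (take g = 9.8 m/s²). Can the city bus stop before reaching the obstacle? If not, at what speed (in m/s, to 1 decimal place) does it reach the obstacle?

84.8 ft/s × 0.3048 = 25.8470 m/s.
a = 0.4 × 9.8 = 3.920 m/s².
Reaction distance = 25.8470 × 1.9 = 49.109 m.
Braking distance needed to stop: v²/(2a) = 668.067 / 7.840 = 85.213 m, so total needed = 49.109 + 85.213 = 134.322 m > 97 m — it cannot stop.
Distance remaining when braking begins: 97 − 49.109 = 47.891 m.
v² = v₀² − 2a·d = 668.067 − 2 × 3.920 × 47.891 = 292.602 m²/s².
v = √292.602 = 17.106 m/s.

No — it strikes the obstacle at 17.1 m/s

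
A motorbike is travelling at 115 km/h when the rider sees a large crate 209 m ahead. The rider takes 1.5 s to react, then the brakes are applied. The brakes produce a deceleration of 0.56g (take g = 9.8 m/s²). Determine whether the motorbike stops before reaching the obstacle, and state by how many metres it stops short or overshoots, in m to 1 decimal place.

Yes — it stops 68.1 m short of the obstacle

115 km/h ÷ 3.6 = 31.9444 m/s.
a = 0.56 × 9.8 = 5.488 m/s².
Reaction distance = 31.9444 × 1.5 = 47.917 m.
Braking distance = v²/(2a) = 1020.445 / 10.976 = 92.971 m.
Total stopping distance = 47.917 + 92.971 = 140.888 m, vs 209 m available — it stops with 209 − 140.888 = 68.112 m to spare.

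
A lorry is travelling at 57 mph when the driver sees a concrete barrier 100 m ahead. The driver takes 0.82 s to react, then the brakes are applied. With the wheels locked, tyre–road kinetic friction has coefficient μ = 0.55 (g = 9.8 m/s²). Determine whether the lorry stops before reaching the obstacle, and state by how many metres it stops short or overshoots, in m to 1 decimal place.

Yes — it stops 18.9 m short of the obstacle

57 mph × 0.44704 = 25.4813 m/s.
a = μg = 0.55 × 9.8 = 5.390 m/s².
Reaction distance = 25.4813 × 0.82 = 20.895 m.
Braking distance = v²/(2a) = 649.297 / 10.780 = 60.232 m.
Total stopping distance = 20.895 + 60.232 = 81.127 m, vs 100 m available — it stops with 100 − 81.127 = 18.873 m to spare.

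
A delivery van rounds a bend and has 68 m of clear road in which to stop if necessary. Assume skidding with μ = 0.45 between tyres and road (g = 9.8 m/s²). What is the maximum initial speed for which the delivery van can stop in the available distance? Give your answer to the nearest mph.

a = μg = 0.45 × 9.8 = 4.410 m/s².
v²/(2a) = d ⇒ v = √(2 × 4.410 × 68) = √599.76 = 24.4900 m/s.
24.4900 m/s ÷ 0.44704 = 54.783 mph.

Maximum speed ≈ 55 mph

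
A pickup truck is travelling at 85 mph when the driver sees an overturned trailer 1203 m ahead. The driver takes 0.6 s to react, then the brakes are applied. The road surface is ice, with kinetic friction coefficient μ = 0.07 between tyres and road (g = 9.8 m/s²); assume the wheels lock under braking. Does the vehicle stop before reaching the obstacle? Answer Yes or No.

Yes

85 mph × 0.44704 = 37.9984 m/s.
a = μg = 0.07 × 9.8 = 0.686 m/s².
Reaction distance = 37.9984 × 0.6 = 22.799 m.
Braking distance = v²/(2a) = 1443.878 / 1.372 = 1052.389 m.
Total stopping distance = 22.799 + 1052.389 = 1075.188 m, vs 1203 m available — it stops with 1203 − 1075.188 = 127.812 m to spare.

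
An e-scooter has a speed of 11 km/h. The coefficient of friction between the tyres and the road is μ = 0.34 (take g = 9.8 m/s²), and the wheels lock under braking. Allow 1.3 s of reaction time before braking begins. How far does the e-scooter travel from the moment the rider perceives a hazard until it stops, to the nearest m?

Total stopping distance ≈ 5 m

11 km/h ÷ 3.6 = 3.0556 m/s.
a = μg = 0.34 × 9.8 = 3.332 m/s².
Reaction distance = v·t_r = 3.0556 × 1.3 = 3.972 m.
Braking distance = v²/(2a) = 3.0556² / (2 × 3.332) = 9.337 / 6.664 = 1.401 m.
Total = 3.972 + 1.401 = 5.373 m.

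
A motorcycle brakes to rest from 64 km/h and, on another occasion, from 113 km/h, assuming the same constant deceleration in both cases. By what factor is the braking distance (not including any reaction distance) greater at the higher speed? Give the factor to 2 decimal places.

Factor ≈ 3.12

Braking distance d = v²/(2a), so with a fixed, d ∝ v².
Factor = (113/64)² = 1.7656² = 3.1173.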